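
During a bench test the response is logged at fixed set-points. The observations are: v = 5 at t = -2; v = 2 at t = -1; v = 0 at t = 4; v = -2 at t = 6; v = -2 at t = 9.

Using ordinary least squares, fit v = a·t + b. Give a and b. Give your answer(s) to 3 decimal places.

Compute the Gram sums: Σt·t = 138, Σt = 16, Σ1 = 5.
Moment sums: Σt·v = -42, Σv = 3.
Normal equations: [[138, 16]; [16, 5]]·[a, b]ᵀ = [-42, 3]ᵀ.
Δ = 138·5 − 16² = 434.
a = ((-42)·5 − 16·3)/434 = -129/217; b = (138·3 − 16·(-42))/434 = 543/217.

a = -0.594, b = 2.502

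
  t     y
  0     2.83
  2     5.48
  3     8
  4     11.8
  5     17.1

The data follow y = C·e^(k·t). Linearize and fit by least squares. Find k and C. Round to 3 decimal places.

k = 0.361, C = 2.755

Linearized form: ln y = k·t + ln C. From the 5 transformed points,
Sums: Σt = 14.0000, Σ(t)² = 54.0000, Σln y = 10.1280, Σt·ln y = 33.7083.
Normal system: [[54.0000, 14.0000]; [14.0000, 5]]·[k, ln C]ᵀ = [33.7083, 10.1280]ᵀ.
Slope k = (n·Σt·ln y − Σt·Σln y)/(n·Σ(t)² − (Σt)²) = (5·33.7083 − 14.0000·10.1280)/74.0000 = 0.36148; ln C = (Σln y − k·Σt)/n = 1.01345, so C = exp(1.01345) = 2.75510.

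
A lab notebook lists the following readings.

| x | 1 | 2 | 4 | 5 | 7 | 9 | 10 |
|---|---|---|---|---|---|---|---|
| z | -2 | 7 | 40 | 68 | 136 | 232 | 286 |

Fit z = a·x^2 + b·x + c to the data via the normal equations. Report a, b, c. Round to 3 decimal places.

a = 2.971, b = -0.634, c = -4.115

Setting ∂/∂a … = 0 gives: 19860·a + 2270·b + 276·c = 56422;  2270·a + 276·b + 38·c = 6412;  276·a + 38·b + 7·c = 767.
Solving the 3×3 system (Gaussian elimination) gives a = 157685/53081, b = -33659/53081, c = -218413/53081.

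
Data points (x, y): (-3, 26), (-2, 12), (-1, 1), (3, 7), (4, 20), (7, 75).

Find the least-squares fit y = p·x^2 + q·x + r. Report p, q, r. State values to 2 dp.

p = 2.01, q = -2.95, r = -2.00

Compute the Gram sums: Σx^2·x^2 = 2836, Σx^2·x = 398, Σx^2 = 88, Σx·x = 88, Σx = 8, Σ1 = 6.
Moment sums: Σx^2·y = 4341, Σx·y = 523, Σy = 141.
Normal equations: [[2836, 398, 88]; [398, 88, 8]; [88, 8, 6]]·[p, q, r]ᵀ = [4341, 523, 141]ᵀ.
Row-reducing yields p = 122633/61098, q = -180403/61098, r = -40759/20366.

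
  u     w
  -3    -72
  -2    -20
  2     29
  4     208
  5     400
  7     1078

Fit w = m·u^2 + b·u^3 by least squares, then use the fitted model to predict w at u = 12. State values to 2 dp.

ŵ = 5326.99

Setting ∂/∂m … = 0 gives: 3395·m + 20713·b = 65538;  20713·m + 138227·b = 435402.
det = 3395·138227 − 20713² = 40252296.
m = (65538·138227 − 20713·435402)/40252296 = 3386625/3354358; b = (3395·435402 − 20713·65538)/40252296 = 1436919/479194.
At u = 12: ŵ = (3386625/3354358)·(144) + (1436919/479194)·(1728) = 8934323112/1677179.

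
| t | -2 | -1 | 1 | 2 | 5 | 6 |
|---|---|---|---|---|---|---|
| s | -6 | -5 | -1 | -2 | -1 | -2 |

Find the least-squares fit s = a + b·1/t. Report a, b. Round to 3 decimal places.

Setting ∂/∂a … = 0 gives: 6·a + (11/30)·b = -17;  (11/30)·a + (2311/900)·b = 82/15.
(Σ1 = 6, Σ1/t = 11/30, Σ1/t·1/t = 2311/900, Σs = -17, Σ1/t·s = 82/15.)
det = 6·(2311/900) − (11/30)² = 2749/180.
a = ((-17)·(2311/900) − (11/30)·(82/15))/(2749/180) = -41091/13745; b = (6·(82/15) − (11/30)·(-17))/(2749/180) = 7026/2749.

a = -2.990, b = 2.556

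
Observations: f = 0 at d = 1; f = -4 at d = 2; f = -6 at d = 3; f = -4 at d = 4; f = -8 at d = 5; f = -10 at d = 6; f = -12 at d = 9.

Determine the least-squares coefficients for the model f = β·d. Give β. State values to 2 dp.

β = -1.45

The normal equations are: 172·β = -250.
Hence β = -250 / 172 ≈ -1.45349.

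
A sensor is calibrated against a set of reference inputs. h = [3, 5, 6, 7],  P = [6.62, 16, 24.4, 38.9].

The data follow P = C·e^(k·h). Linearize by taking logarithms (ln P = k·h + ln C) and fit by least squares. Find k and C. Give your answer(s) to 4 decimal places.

k = 0.4408, C = 1.7603

Taking logs, ln P = k·h + ln C, so regress ln P on h.
AᵀA = [[119.0000, 21.0000]; [21.0000, 4]], rhs = [64.3277, 11.5183]ᵀ  (here Σh = 21.0000, Σ(h)² = 119.0000, Σln P = 11.5183, Σh·ln P = 64.3277).
Solving (det = 35.0000): k = 0.44078, ln C = 0.56548, so C = exp(0.56548) = 1.76029.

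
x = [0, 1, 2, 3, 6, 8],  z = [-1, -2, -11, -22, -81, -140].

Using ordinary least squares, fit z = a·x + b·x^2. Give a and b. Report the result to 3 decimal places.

With design matrix M, MᵀM = [[114, 764]; [764, 5490]] and Mᵀz = [-1696, -12120]ᵀ.
Determinant 114·5490 − 764² = 42164.
a = ((-1696)·5490 − 764·(-12120))/42164 = -12840/10541; b = (114·(-12120) − 764·(-1696))/42164 = -21484/10541.

a = -1.218, b = -2.038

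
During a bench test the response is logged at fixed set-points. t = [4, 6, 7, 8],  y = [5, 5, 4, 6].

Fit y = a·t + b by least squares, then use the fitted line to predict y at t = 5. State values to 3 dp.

Sums needed: Σt·t = 165, Σt = 25, Σ1 = 4.
Moment sums: Σt·y = 126, Σy = 20.
AᵀA·[a, b]ᵀ = Aᵀy becomes [[165, 25]; [25, 4]]·[a, b]ᵀ = [126, 20]ᵀ.
Eliminating b: 4·(row 1) − 25·(row 2) gives 35·a = 4·126 − 25·20 = 4, so a = 4/35.
Then b = (20 − 25·(4/35))/4 = 30/7.
At t = 5: ŷ = (4/35)·(5) + (30/7)·(1) = 34/7.

ŷ = 4.857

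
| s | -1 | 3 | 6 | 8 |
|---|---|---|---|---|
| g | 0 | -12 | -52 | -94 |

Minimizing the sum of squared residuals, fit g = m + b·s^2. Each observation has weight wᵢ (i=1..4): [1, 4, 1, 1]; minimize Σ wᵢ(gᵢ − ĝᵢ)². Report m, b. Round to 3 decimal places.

Normal-equation sums: Σwᵢ·1 = 7, Σwᵢ·s^2 = 137, Σwᵢ·s^2·s^2 = 5717.
Right-hand side: Σwᵢ·g = -194, Σwᵢ·s^2·g = -8320.
Eliminating b: 5717·(row 1) − 137·(row 2) gives 21250·m = 5717·(-194) − 137·(-8320) = 30742, so m = 15371/10625.
Then b = ((-8320) − 137·(15371/10625))/5717 = -15831/10625.

m = 1.447, b = -1.490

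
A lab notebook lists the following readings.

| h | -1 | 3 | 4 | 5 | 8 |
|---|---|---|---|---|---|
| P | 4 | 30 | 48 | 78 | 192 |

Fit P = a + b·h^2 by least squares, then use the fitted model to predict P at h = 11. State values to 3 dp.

With design matrix M, MᵀM = [[5, 115]; [115, 5059]] and MᵀP = [352, 15280]ᵀ.
det = 5·5059 − 115² = 12070.
a = (352·5059 − 115·15280)/12070 = 11784/6035; b = (5·15280 − 115·352)/12070 = 3592/1207.
At h = 11: P̂ = (11784/6035)·(1) + (3592/1207)·(121) = 2184944/6035.

P̂ = 362.045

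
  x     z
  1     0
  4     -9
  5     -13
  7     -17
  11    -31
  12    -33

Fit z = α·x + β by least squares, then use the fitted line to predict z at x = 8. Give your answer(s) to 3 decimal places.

Setting ∂/∂α … = 0 gives: 356·α + 40·β = -957;  40·α + 6·β = -103.
Eliminating β: 6·(row 1) − 40·(row 2) gives 536·α = 6·(-957) − 40·(-103) = -1622, so α = -811/268.
Then β = ((-103) − 40·(-811/268))/6 = 403/134.
At x = 8: ẑ = (-811/268)·(8) + (403/134)·(1) = -2841/134.

ẑ = -21.201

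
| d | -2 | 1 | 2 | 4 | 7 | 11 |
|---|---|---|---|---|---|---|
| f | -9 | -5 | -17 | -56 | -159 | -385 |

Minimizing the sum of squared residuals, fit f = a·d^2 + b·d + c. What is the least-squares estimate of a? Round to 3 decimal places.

With design matrix A, AᵀA = [[17331, 1739, 195]; [1739, 195, 23]; [195, 23, 6]] and Aᵀf = [-55381, -5593, -631]ᵀ.
Row-reducing yields a = -96411/31900, b = -53021/31900, c = -157/275.

a = -3.022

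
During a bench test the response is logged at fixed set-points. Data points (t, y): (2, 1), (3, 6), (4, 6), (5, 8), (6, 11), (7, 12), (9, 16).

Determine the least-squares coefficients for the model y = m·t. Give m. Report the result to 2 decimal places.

Entries of MᵀM: Σt·t = 220.
For Mᵀy: Σt·y = 378.
Hence m = 378 / 220 ≈ 1.71818.

m = 1.72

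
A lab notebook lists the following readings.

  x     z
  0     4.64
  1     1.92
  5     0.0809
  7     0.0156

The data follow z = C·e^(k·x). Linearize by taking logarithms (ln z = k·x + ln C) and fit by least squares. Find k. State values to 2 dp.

Taking logs, ln z = k·x + ln C, so regress ln z on x.
Over the data: Σx = 13.0000, Σ(x)² = 75.0000, Σln z = -4.4880, Σx·ln z = -41.0438.
Normal system: [[75.0000, 13.0000]; [13.0000, 4]]·[k, ln C]ᵀ = [-41.0438, -4.4880]ᵀ.
Slope k = (n·Σx·ln z − Σx·Σln z)/(n·Σ(x)² − (Σx)²) = (4·-41.0438 − 13.0000·-4.4880)/131.0000 = -0.80787; ln C = (Σln z − k·Σx)/n = 1.50359.

k = -0.81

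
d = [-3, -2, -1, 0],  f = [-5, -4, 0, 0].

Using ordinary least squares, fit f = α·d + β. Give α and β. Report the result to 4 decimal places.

MᵀM·[α, β]ᵀ = Mᵀf reads: 14·α + (-6)·β = 23;  (-6)·α + 4·β = -9.
det = 14·4 − (-6)² = 20.
α = (23·4 − (-6)·(-9))/20 = 19/10; β = (14·(-9) − (-6)·23)/20 = 3/5.

α = 1.9000, β = 0.6000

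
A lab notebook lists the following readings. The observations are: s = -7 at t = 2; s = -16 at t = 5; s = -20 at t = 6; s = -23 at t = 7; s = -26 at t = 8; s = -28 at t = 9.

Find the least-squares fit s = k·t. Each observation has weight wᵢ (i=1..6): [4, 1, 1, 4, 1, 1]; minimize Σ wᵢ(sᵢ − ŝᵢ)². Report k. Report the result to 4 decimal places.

MᵀWM·[k]ᵀ = MᵀWs reads: 418·k = -1360.
(Σwᵢ·t·t = 418, Σwᵢ·t·s = -1360.)
Hence k = -1360 / 418 ≈ -3.25359.

k = -3.2536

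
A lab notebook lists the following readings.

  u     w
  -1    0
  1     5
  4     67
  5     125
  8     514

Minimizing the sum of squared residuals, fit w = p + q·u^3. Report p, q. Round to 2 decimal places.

Setting ∂/∂p … = 0 gives: 5·p + 701·q = 711;  701·p + 281867·q = 283086.
det = 5·281867 − 701² = 917934.
p = (711·281867 − 701·283086)/917934 = 654717/305978; q = (5·283086 − 701·711)/917934 = 305673/305978.

p = 2.14, q = 1.00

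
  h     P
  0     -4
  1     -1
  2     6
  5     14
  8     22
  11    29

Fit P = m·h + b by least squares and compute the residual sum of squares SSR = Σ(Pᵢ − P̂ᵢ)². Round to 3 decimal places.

Compute the Gram sums: Σh·h = 215, Σh = 27, Σ1 = 6.
And Σh·P = 576, ΣP = 66.
Normal equations: [[215, 27]; [27, 6]]·[m, b]ᵀ = [576, 66]ᵀ.
Eliminating b: 6·(row 1) − 27·(row 2) gives 561·m = 6·576 − 27·66 = 1674, so m = 558/187.
Then b = (66 − 27·(558/187))/6 = -454/187.
Residuals: -294/187, -291/187, 460/187, 282/187, 104/187, -261/187; SSR = 2894/187.

SSR = 15.476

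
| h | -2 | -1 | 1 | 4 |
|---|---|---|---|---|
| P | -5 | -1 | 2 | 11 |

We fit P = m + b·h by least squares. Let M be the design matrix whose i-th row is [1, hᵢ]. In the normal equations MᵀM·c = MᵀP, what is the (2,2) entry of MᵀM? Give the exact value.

22

Row 2 ↔ basis h, column 2 ↔ basis h, so (MᵀM)_{2,2} = Σᵢ (h)·(h) = (-2)·(-2) + (-1)·(-1) + (1)·(1) + (4)·(4) = 22.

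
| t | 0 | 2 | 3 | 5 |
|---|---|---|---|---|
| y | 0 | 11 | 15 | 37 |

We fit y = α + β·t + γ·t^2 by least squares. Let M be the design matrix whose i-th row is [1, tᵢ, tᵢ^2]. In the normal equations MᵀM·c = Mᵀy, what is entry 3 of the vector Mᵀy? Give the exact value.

Entry 3 ↔ basis t^2, so (Mᵀy)_{3} = Σᵢ (t^2)·yᵢ = (0)·(0) + (4)·(11) + (9)·(15) + (25)·(37) = 1104.

1104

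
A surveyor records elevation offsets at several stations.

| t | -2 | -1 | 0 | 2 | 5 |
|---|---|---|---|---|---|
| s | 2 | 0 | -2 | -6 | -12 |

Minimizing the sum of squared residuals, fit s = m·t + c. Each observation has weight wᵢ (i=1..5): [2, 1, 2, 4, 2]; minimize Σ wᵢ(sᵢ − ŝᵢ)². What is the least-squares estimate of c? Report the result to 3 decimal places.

c = -2.000

Setting ∂/∂m … = 0 gives: 75·m + 13·c = -176;  13·m + 11·c = -48.
Eliminating c: 11·(row 1) − 13·(row 2) gives 656·m = 11·(-176) − 13·(-48) = -1312, so m = -2.
Then c = ((-48) − 13·(-2))/11 = -2.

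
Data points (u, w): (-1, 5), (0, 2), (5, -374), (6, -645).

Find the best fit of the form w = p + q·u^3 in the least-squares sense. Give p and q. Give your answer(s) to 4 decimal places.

Normal-equation sums: Σ1 = 4, Σu^3 = 340, Σu^3·u^3 = 62282.
Right-hand side: Σw = -1012, Σu^3·w = -186075.
XᵀX·[p, q]ᵀ = Xᵀw becomes [[4, 340]; [340, 62282]]·[p, q]ᵀ = [-1012, -186075]ᵀ.
Eliminating q: 62282·(row 1) − 340·(row 2) gives 133528·p = 62282·(-1012) − 340·(-186075) = 236116, so p = 59029/33382.
Then q = ((-186075) − 340·(59029/33382))/62282 = -100055/33382.

p = 1.7683, q = -2.9973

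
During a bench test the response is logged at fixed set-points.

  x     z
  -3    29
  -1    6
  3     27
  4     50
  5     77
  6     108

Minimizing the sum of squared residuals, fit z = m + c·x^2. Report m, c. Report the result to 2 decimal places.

m = 2.32, c = 2.95

Entries of AᵀA: Σ1 = 6, Σx^2 = 96, Σx^2·x^2 = 2340.
Right-hand side: Σz = 297, Σx^2·z = 7123.
AᵀA·[m, c]ᵀ = Aᵀz becomes [[6, 96]; [96, 2340]]·[m, c]ᵀ = [297, 7123]ᵀ.
det = 6·2340 − 96² = 4824.
m = (297·2340 − 96·7123)/4824 = 931/402; c = (6·7123 − 96·297)/4824 = 2371/804.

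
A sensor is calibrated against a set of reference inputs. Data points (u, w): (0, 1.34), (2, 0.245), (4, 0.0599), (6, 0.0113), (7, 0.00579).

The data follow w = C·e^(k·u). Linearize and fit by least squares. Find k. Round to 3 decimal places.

Taking logs, ln w = k·u + ln C, so regress ln w on u.
Sums: Σu = 19.0000, Σ(u)² = 105.0000, Σln w = -13.5635, Σu·ln w = -77.0324.
Normal system: [[105.0000, 19.0000]; [19.0000, 5]]·[k, ln C]ᵀ = [-77.0324, -13.5635]ᵀ.
Δ = 105.0000·5 − (19.0000)² = 164.0000; k = (-77.0324·5 − 19.0000·-13.5635)/164.0000 = -0.77717, ln C = (105.0000·-13.5635 − 19.0000·-77.0324)/164.0000 = 0.24055.

k = -0.777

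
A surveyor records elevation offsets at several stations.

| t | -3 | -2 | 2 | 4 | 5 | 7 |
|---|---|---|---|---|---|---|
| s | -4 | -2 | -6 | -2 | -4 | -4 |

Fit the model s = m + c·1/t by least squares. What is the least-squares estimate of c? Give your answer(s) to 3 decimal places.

c = -2.195

The normal equations are: 6·m + (109/420)·c = -22;  (109/420)·m + (129481/176400)·c = -533/210.
Determinant 6·(129481/176400) − (109/420)² = 153001/35280.
m = ((-22)·(129481/176400) − (109/420)·(-533/210))/(153001/35280) = -2732388/765005; c = (6·(-533/210) − (109/420)·(-22))/(153001/35280) = -335832/153001.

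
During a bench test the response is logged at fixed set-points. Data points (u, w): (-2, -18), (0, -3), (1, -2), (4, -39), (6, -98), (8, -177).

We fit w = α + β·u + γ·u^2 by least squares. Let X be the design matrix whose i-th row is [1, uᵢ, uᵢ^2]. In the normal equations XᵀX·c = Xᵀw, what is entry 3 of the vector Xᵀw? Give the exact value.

Entry 3 ↔ basis u^2, so (Xᵀw)_{3} = Σᵢ (u^2)·wᵢ = (4)·(-18) + (0)·(-3) + (1)·(-2) + (16)·(-39) + (36)·(-98) + (64)·(-177) = -15554.

-15554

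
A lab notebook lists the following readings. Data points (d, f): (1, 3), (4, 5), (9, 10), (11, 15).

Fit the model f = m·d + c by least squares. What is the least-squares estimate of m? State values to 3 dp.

m = 1.143

With design matrix A, AᵀA = [[219, 25]; [25, 4]] and Aᵀf = [278, 33]ᵀ.
Eliminating c: 4·(row 1) − 25·(row 2) gives 251·m = 4·278 − 25·33 = 287, so m = 287/251.
Then c = (33 − 25·(287/251))/4 = 277/251.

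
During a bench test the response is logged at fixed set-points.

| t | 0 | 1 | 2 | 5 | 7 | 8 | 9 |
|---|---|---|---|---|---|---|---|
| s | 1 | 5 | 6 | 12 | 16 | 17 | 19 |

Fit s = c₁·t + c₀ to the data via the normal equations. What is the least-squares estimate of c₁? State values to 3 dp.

From the data, Σt·t = 224, Σt = 32, Σ1 = 7.
For Xᵀs: Σt·s = 496, Σs = 76.
Δ = 224·7 − 32² = 544.
c₁ = (496·7 − 32·76)/544 = 65/34; c₀ = (224·76 − 32·496)/544 = 36/17.

c₁ = 1.912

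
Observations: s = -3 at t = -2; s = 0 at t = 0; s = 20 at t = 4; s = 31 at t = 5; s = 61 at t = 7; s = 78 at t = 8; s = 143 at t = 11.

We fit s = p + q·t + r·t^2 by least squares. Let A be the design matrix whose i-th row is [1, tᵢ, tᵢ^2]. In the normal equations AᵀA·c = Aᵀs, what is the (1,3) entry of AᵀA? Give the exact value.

279

Row 1 ↔ basis 1, column 3 ↔ basis t^2, so (AᵀA)_{1,3} = Σᵢ t^2 = (1)·(4) + (1)·(0) + (1)·(16) + (1)·(25) + (1)·(49) + (1)·(64) + (1)·(121) = 279.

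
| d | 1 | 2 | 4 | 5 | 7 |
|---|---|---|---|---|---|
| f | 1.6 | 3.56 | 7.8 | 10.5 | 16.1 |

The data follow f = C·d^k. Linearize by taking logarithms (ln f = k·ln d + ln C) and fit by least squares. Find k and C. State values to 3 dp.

With ln fᵢ as the transformed response and ln dᵢ as the regressor:
Σln d = 5.6348, Σ(ln d)² = 8.7791, Σln f = 8.9241, Σln d·ln f = 12.9195.
Equations: 8.7791·k + 5.6348·ln C = 12.9195;  5.6348·k + 5·ln C = 8.9241.
Δ = 8.7791·5 − (5.6348)² = 12.1448; k = (12.9195·5 − 5.6348·8.9241)/12.1448 = 1.17846, ln C = (8.7791·8.9241 − 5.6348·12.9195)/12.1448 = 0.45675, so C = exp(0.45675) = 1.57893.

k = 1.178, C = 1.579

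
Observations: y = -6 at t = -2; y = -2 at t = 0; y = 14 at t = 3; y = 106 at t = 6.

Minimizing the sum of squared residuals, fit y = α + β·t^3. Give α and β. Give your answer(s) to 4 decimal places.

α = -1.2364, β = 0.4976

Setting ∂/∂α … = 0 gives: 4·α + 235·β = 112;  235·α + 47449·β = 23322.
(Σ1 = 4, Σt^3 = 235, Σt^3·t^3 = 47449, Σy = 112, Σt^3·y = 23322.)
Eliminating β: 47449·(row 1) − 235·(row 2) gives 134571·α = 47449·112 − 235·23322 = -166382, so α = -166382/134571.
Then β = (23322 − 235·(-166382/134571))/47449 = 66968/134571.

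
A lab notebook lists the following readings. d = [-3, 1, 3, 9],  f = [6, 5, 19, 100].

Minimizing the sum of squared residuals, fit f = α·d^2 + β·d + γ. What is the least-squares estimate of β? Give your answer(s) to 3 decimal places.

From the data, Σd^2·d^2 = 6724, Σd^2·d = 730, Σd^2 = 100, Σd·d = 100, Σd = 10, Σ1 = 4.
For Aᵀf: Σd^2·f = 8330, Σd·f = 944, Σf = 130.
AᵀA·[α, β, γ]ᵀ = Aᵀf becomes [[6724, 730, 100]; [730, 100, 10]; [100, 10, 4]]·[α, β, γ]ᵀ = [8330, 944, 130]ᵀ.
Inverting the 3×3 Gram matrix, [α, β, γ]ᵀ = [233/240, 51/25, 751/240]ᵀ.

β = 2.040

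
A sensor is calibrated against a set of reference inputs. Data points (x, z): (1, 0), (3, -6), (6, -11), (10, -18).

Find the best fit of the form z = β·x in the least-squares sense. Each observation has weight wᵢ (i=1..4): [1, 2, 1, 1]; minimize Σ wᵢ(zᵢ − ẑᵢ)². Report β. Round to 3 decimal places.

Normal-equation sums: Σwᵢ·x·x = 155.
Right-hand side: Σwᵢ·x·z = -282.
Normal equations: [[155]]·[β]ᵀ = [-282]ᵀ.
β = (-282)/155 = -1.81935.

β = -1.819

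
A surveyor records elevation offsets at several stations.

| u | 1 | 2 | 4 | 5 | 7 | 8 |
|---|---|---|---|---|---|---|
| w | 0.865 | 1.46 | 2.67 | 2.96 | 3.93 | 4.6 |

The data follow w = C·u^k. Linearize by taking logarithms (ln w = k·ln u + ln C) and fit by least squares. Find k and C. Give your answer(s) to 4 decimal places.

With ln wᵢ as the transformed response and ln uᵢ as the regressor:
Σln u = 7.7142, Σ(ln u)² = 13.1032, Σln w = 5.1954, Σln u·ln w = 9.2069.
Equations: 13.1032·k + 7.7142·ln C = 9.2069;  7.7142·k + 6·ln C = 5.1954.
Δ = 13.1032·6 − (7.7142)² = 19.1098; k = (9.2069·6 − 7.7142·5.1954)/19.1098 = 0.79347, ln C = (13.1032·5.1954 − 7.7142·9.2069)/19.1098 = -0.15427, so C = exp(-0.15427) = 0.85704.

k = 0.7935, C = 0.8570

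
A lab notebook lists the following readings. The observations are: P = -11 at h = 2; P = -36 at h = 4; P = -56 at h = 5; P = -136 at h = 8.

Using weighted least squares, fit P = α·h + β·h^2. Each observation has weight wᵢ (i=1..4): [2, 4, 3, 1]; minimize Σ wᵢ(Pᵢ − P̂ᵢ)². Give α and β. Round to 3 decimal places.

With design matrix X, XᵀWX = [[211, 1159]; [1159, 7027]] and XᵀWP = [-2548, -15296]ᵀ.
det = 211·7027 − 1159² = 139416.
α = ((-2548)·7027 − 1159·(-15296))/139416 = -44183/34854; β = (211·(-15296) − 1159·(-2548))/139416 = -68581/34854.

α = -1.268, β = -1.968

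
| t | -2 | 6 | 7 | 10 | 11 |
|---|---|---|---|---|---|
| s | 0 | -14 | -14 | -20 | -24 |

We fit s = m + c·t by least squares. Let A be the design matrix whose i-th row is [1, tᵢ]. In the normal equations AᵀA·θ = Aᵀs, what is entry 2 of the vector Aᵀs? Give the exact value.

-646

Entry 2 ↔ basis t, so (Aᵀs)_{2} = Σᵢ (t)·sᵢ = (-2)·(0) + (6)·(-14) + (7)·(-14) + (10)·(-20) + (11)·(-24) = -646.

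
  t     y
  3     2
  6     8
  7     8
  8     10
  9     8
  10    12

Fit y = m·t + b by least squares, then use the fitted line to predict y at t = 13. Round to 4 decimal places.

ŷ = 15.1892

Normal-equation sums: Σt·t = 339, Σt = 43, Σ1 = 6.
Moment sums: Σt·y = 382, Σy = 48.
So MᵀM·[m, b]ᵀ = Mᵀy: [[339, 43]; [43, 6]]·[m, b]ᵀ = [382, 48]ᵀ.
det = 339·6 − 43² = 185.
m = (382·6 − 43·48)/185 = 228/185; b = (339·48 − 43·382)/185 = -154/185.
At t = 13: ŷ = (228/185)·(13) + (-154/185)·(1) = 562/37.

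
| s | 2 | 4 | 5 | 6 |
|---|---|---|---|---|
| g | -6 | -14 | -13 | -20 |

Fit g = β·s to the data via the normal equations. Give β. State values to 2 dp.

From the data, Σs·s = 81.
Moment sums: Σs·g = -253.
Hence β = -253 / 81 ≈ -3.12346.

β = -3.12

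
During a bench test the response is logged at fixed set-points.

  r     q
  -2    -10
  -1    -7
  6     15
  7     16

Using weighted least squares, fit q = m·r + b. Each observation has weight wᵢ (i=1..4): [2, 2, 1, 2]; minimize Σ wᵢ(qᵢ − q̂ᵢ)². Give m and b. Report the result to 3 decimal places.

m = 2.948, b = -4.039

Entries of AᵀWA: Σwᵢ·r·r = 144, Σwᵢ·r = 14, Σwᵢ·1 = 7.
For AᵀWq: Σwᵢ·r·q = 368, Σwᵢ·q = 13.
AᵀWA·[m, b]ᵀ = AᵀWq becomes [[144, 14]; [14, 7]]·[m, b]ᵀ = [368, 13]ᵀ.
Determinant 144·7 − 14² = 812.
m = (368·7 − 14·13)/812 = 171/58; b = (144·13 − 14·368)/812 = -820/203.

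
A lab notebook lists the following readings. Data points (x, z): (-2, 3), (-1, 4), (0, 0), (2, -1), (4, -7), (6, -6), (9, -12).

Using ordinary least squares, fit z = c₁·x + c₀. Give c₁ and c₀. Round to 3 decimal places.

c₁ = -1.412, c₀ = 0.916

From the data, Σx·x = 142, Σx = 18, Σ1 = 7.
And Σx·z = -184, Σz = -19.
MᵀM·[c₁, c₀]ᵀ = Mᵀz becomes [[142, 18]; [18, 7]]·[c₁, c₀]ᵀ = [-184, -19]ᵀ.
Determinant 142·7 − 18² = 670.
c₁ = ((-184)·7 − 18·(-19))/670 = -473/335; c₀ = (142·(-19) − 18·(-184))/670 = 307/335.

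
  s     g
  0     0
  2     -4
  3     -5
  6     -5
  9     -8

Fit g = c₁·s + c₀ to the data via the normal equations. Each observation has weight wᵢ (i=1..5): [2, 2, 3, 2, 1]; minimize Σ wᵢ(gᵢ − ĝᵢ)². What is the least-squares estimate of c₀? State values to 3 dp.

Entries of MᵀWM: Σwᵢ·s·s = 188, Σwᵢ·s = 34, Σwᵢ·1 = 10.
And Σwᵢ·s·g = -193, Σwᵢ·g = -41.
So MᵀWM·[c₁, c₀]ᵀ = MᵀWg: [[188, 34]; [34, 10]]·[c₁, c₀]ᵀ = [-193, -41]ᵀ.
Δ = 188·10 − 34² = 724.
c₁ = ((-193)·10 − 34·(-41))/724 = -134/181; c₀ = (188·(-41) − 34·(-193))/724 = -573/362.

c₀ = -1.583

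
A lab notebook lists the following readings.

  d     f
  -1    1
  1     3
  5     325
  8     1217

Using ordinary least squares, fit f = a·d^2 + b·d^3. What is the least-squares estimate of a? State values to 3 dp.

a = 2.954

The normal equations are: 4723·a + 35893·b = 86017;  35893·a + 277771·b = 663731.
(Σd^2·d^2 = 4723, Σd^2·d^3 = 35893, Σd^3·d^3 = 277771, Σd^2·f = 86017, Σd^3·f = 663731.)
Determinant 4723·277771 − 35893² = 23604984.
a = (86017·277771 − 35893·663731)/23604984 = 1340987/453942; b = (4723·663731 − 35893·86017)/23604984 = 11848333/5901246.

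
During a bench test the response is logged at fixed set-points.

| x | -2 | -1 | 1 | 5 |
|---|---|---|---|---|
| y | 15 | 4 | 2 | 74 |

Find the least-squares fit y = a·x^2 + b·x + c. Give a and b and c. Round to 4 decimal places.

Forming AᵀA = [[643, 117, 31]; [117, 31, 3]; [31, 3, 4]] and Aᵀy = [1916, 338, 95]ᵀ gives AᵀA·[a, b, c]ᵀ = Aᵀy.
Row-reducing yields a = 99/31, b = -176/155, c = -23/155.

a = 3.1935, b = -1.1355, c = -0.1484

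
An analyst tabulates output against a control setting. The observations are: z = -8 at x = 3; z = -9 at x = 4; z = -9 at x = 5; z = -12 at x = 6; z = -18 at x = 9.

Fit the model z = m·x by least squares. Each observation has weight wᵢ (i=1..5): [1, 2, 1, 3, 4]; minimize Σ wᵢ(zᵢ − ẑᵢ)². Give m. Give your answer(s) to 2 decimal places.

m = -2.02

MᵀWM·[m]ᵀ = MᵀWz reads: 498·m = -1005.
m = (-1005)/498 = -2.01807.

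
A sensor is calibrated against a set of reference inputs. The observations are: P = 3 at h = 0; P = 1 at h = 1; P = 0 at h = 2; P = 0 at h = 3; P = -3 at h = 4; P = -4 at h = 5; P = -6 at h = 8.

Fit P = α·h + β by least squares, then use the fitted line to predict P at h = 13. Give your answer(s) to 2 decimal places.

P̂ = -12.34

From the data, Σh·h = 119, Σh = 23, Σ1 = 7.
And Σh·P = -79, ΣP = -9.
Normal equations: [[119, 23]; [23, 7]]·[α, β]ᵀ = [-79, -9]ᵀ.
Determinant 119·7 − 23² = 304.
α = ((-79)·7 − 23·(-9))/304 = -173/152; β = (119·(-9) − 23·(-79))/304 = 373/152.
At h = 13: P̂ = (-173/152)·(13) + (373/152)·(1) = -469/38.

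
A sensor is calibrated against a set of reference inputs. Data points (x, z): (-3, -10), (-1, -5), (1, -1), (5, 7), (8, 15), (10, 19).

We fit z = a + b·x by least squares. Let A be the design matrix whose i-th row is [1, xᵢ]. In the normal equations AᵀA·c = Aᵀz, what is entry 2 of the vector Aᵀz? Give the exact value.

379

Entry 2 ↔ basis x, so (Aᵀz)_{2} = Σᵢ (x)·zᵢ = (-3)·(-10) + (-1)·(-5) + (1)·(-1) + (5)·(7) + (8)·(15) + (10)·(19) = 379.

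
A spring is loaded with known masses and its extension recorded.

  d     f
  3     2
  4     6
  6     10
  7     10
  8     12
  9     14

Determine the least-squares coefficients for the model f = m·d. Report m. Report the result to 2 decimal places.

The normal equations are: 255·m = 382.
(Σd·d = 255, Σd·f = 382.)
Hence m = 382 / 255 ≈ 1.49804.

m = 1.50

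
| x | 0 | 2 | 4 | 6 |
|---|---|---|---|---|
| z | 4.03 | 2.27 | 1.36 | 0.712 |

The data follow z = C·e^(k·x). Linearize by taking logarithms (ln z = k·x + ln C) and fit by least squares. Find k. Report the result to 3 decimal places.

Let Y = ln z. Fitting Y = k·x + ln C by least squares:
Over the data: Σx = 12.0000, Σ(x)² = 56.0000, Σln z = 2.1814, Σx·ln z = 0.8314.
Normal system: [[56.0000, 12.0000]; [12.0000, 4]]·[k, ln C]ᵀ = [0.8314, 2.1814]ᵀ.
Solving (det = 80.0000): k = -0.28563, ln C = 1.40223.

k = -0.286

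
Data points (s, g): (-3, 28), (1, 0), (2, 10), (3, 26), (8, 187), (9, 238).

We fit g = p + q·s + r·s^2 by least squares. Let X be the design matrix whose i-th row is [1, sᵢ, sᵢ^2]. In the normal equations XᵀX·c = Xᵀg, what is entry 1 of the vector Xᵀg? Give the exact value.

Entry 1 ↔ basis 1, so (Xᵀg)_{1} = Σᵢ gᵢ = (1)·(28) + (1)·(0) + (1)·(10) + (1)·(26) + (1)·(187) + (1)·(238) = 489.

489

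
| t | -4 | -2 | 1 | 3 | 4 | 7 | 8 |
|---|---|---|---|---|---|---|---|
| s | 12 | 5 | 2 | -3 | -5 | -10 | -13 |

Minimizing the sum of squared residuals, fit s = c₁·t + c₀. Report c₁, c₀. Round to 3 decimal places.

From the data, Σt·t = 159, Σt = 17, Σ1 = 7.
Moment sums: Σt·s = -259, Σs = -12.
So XᵀX·[c₁, c₀]ᵀ = Xᵀs: [[159, 17]; [17, 7]]·[c₁, c₀]ᵀ = [-259, -12]ᵀ.
Determinant 159·7 − 17² = 824.
c₁ = ((-259)·7 − 17·(-12))/824 = -1609/824; c₀ = (159·(-12) − 17·(-259))/824 = 2495/824.

c₁ = -1.953, c₀ = 3.028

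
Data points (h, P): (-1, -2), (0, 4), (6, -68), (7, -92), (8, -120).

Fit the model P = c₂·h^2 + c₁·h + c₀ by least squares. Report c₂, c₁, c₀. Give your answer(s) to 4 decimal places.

c₂ = -1.9421, c₁ = 0.2116, c₀ = 1.8182

Entries of XᵀX: Σh^2·h^2 = 7794, Σh^2·h = 1070, Σh^2 = 150, Σh·h = 150, Σh = 20, Σ1 = 5.
Right-hand side: Σh^2·P = -14638, Σh·P = -2010, ΣP = -278.
XᵀX·[c₂, c₁, c₀]ᵀ = XᵀP becomes [[7794, 1070, 150]; [1070, 150, 20]; [150, 20, 5]]·[c₂, c₁, c₀]ᵀ = [-14638, -2010, -278]ᵀ.
Inverting the 3×3 Gram matrix, [c₂, c₁, c₀]ᵀ = [-235/121, 128/605, 20/11]ᵀ.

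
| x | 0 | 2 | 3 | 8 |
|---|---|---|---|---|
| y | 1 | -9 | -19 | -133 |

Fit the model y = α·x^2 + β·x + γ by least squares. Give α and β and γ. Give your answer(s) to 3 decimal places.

α = -1.999, β = -0.746, γ = 0.897

With design matrix A, AᵀA = [[4193, 547, 77]; [547, 77, 13]; [77, 13, 4]] and Aᵀy = [-8719, -1139, -160]ᵀ.
Inverting the 3×3 Gram matrix, [α, β, γ]ᵀ = [-1363/682, -509/682, 306/341]ᵀ.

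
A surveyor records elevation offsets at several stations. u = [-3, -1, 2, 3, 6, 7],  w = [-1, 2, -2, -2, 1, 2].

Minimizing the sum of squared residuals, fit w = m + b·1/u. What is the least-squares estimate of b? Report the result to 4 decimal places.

The normal system MᵀM·[m, b]ᵀ = Mᵀw is [[6, -4/21]; [-4/21, 149/98]]·[m, b]ᵀ = [0, -121/42]ᵀ.
Eliminating b: (149/98)·(row 1) − (-4/21)·(row 2) gives (4007/441)·m = (149/98)·0 − (-4/21)·(-121/42) = -242/441, so m = -242/4007.
Then b = ((-121/42) − (-4/21)·(-242/4007))/(149/98) = -7623/4007.

b = -1.9024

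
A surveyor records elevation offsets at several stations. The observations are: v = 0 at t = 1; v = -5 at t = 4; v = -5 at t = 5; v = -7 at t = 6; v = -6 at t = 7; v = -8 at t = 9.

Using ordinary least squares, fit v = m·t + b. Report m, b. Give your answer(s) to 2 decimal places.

m = -0.96, b = -0.07

Setting ∂/∂m … = 0 gives: 208·m + 32·b = -201;  32·m + 6·b = -31.
(Σt·t = 208, Σt = 32, Σ1 = 6, Σt·v = -201, Σv = -31.)
Eliminating b: 6·(row 1) − 32·(row 2) gives 224·m = 6·(-201) − 32·(-31) = -214, so m = -107/112.
Then b = ((-31) − 32·(-107/112))/6 = -1/14.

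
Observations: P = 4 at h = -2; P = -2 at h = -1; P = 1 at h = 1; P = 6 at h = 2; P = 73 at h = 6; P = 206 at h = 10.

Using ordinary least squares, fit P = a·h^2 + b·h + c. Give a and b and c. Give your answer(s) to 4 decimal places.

a = 2.0301, b = 0.5691, c = -2.9160

Forming AᵀA = [[11330, 1216, 146]; [1216, 146, 16]; [146, 16, 6]] and AᵀP = [23267, 2505, 288]ᵀ gives AᵀA·[a, b, c]ᵀ = AᵀP.
Row-reducing yields a = 2363/1164, b = 51341/90210, c = -175369/60140.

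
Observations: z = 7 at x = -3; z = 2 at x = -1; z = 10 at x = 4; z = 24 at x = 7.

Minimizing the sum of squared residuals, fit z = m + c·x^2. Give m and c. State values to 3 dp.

Setting ∂/∂m … = 0 gives: 4·m + 75·c = 43;  75·m + 2739·c = 1401.
det = 4·2739 − 75² = 5331.
m = (43·2739 − 75·1401)/5331 = 4234/1777; c = (4·1401 − 75·43)/5331 = 793/1777.

m = 2.383, c = 0.446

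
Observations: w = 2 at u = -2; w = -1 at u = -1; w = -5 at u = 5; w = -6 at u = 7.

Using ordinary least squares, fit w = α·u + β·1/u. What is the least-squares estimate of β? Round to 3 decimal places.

β = 1.523

Compute the Gram sums: Σu·u = 79, Σu·1/u = 4, Σ1/u·1/u = 6421/4900.
Moment sums: Σu·w = -70, Σ1/u·w = -13/7.
Normal equations: [[79, 4]; [4, 6421/4900]]·[α, β]ᵀ = [-70, -13/7]ᵀ.
Eliminating β: (6421/4900)·(row 1) − 4·(row 2) gives (428859/4900)·α = (6421/4900)·(-70) − 4·(-13/7) = -843/10, so α = -137690/142953.
Then β = ((-13/7) − 4·(-137690/142953))/(6421/4900) = 217700/142953.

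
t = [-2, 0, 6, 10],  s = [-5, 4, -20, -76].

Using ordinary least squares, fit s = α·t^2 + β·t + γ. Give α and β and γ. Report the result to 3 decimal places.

α = -1.017, β = 2.191, γ = 3.661

Compute the Gram sums: Σt^2·t^2 = 11312, Σt^2·t = 1208, Σt^2 = 140, Σt·t = 140, Σt = 14, Σ1 = 4.
Moment sums: Σt^2·s = -8340, Σt·s = -870, Σs = -97.
Row-reducing yields α = -2879/2832, β = 3103/1416, γ = 216/59.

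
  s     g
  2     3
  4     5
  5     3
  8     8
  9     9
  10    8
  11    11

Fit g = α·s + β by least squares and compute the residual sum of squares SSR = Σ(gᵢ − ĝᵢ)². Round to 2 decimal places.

Forming MᵀM = [[411, 49]; [49, 7]] and Mᵀg = [387, 47]ᵀ gives MᵀM·[α, β]ᵀ = Mᵀg.
Δ = 411·7 − 49² = 476.
α = (387·7 − 49·47)/476 = 29/34; β = (411·47 − 49·387)/476 = 177/238.
Residuals: 131/238, 201/238, -239/119, 103/238, 69/119, -303/238, 104/119; SSR = 947/119.

SSR = 7.96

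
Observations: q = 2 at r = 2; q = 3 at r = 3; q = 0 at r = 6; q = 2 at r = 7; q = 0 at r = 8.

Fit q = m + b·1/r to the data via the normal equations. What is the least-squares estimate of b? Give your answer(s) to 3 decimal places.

b = 4.938

With design matrix X, XᵀX = [[5, 71/56]; [71/56, 11993/28224]] and Xᵀq = [7, 16/7]ᵀ.
Eliminating b: (11993/28224)·(row 1) − (71/56)·(row 2) gives (3649/7056)·m = (11993/28224)·7 − (71/56)·(16/7) = 2159/28224, so m = 2159/14596.
Then b = ((16/7) − (71/56)·(2159/14596))/(11993/28224) = 18018/3649.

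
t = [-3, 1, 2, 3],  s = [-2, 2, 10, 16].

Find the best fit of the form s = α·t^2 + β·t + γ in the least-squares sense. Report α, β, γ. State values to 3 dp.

α = 0.942, β = 3.098, γ = -1.242

The normal system XᵀX·[α, β, γ]ᵀ = Xᵀs is [[179, 9, 23]; [9, 23, 3]; [23, 3, 4]]·[α, β, γ]ᵀ = [168, 76, 26]ᵀ.
Inverting the 3×3 Gram matrix, [α, β, γ]ᵀ = [425/451, 127/41, -560/451]ᵀ.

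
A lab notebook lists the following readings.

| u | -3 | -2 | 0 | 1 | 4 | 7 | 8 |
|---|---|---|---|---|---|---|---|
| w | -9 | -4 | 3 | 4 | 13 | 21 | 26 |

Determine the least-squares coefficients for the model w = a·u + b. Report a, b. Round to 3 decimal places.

Normal-equation sums: Σu·u = 143, Σu = 15, Σ1 = 7.
And Σu·w = 446, Σw = 54.
So AᵀA·[a, b]ᵀ = Aᵀw: [[143, 15]; [15, 7]]·[a, b]ᵀ = [446, 54]ᵀ.
Determinant 143·7 − 15² = 776.
a = (446·7 − 15·54)/776 = 289/97; b = (143·54 − 15·446)/776 = 129/97.

a = 2.979, b = 1.330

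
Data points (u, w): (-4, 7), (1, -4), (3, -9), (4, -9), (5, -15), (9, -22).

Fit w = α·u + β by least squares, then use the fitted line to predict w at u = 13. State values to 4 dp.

ŵ = -31.2199

Entries of AᵀA: Σu·u = 148, Σu = 18, Σ1 = 6.
For Aᵀw: Σu·w = -368, Σw = -52.
AᵀA·[α, β]ᵀ = Aᵀw becomes [[148, 18]; [18, 6]]·[α, β]ᵀ = [-368, -52]ᵀ.
det = 148·6 − 18² = 564.
α = ((-368)·6 − 18·(-52))/564 = -106/47; β = (148·(-52) − 18·(-368))/564 = -268/141.
At u = 13: ŵ = (-106/47)·(13) + (-268/141)·(1) = -4402/141.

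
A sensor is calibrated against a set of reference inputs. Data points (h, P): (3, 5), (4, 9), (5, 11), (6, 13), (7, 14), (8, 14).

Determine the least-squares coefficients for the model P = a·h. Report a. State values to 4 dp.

The normal equations are: 199·a = 394.
(Σh·h = 199, Σh·P = 394.)
Hence a = 394 / 199 ≈ 1.9799.

a = 1.9799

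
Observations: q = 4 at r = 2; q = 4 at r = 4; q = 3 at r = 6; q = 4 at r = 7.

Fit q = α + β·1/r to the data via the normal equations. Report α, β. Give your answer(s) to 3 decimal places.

From the data, Σ1 = 4, Σ1/r = 89/84, Σ1/r·1/r = 2545/7056.
And Σq = 15, Σ1/r·q = 57/14.
det = 4·(2545/7056) − (89/84)² = 251/784.
α = (15·(2545/7056) − (89/84)·(57/14))/(251/784) = 2579/753; β = (4·(57/14) − (89/84)·15)/(251/784) = 308/251.

α = 3.425, β = 1.227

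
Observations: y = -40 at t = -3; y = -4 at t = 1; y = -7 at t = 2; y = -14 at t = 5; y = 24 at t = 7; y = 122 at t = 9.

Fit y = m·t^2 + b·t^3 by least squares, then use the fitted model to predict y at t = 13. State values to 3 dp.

ŷ = 595.102

Setting ∂/∂m … = 0 gives: 9685·m + 78771·b = 10316;  78771·m + 665509·b = 96440.
(Σt^2·t^2 = 9685, Σt^2·t^3 = 78771, Σt^3·t^3 = 665509, Σt^2·y = 10316, Σt^3·y = 96440.)
Eliminating b: 665509·(row 1) − 78771·(row 2) gives 240584224·m = 665509·10316 − 78771·96440 = -731284396, so m = -182821099/60146056.
Then b = (96440 − 78771·(-182821099/60146056))/665509 = 30354941/60146056.
At t = 13: ŷ = (-182821099/60146056)·(169) + (30354941/60146056)·(2197) = 17896519823/30073028.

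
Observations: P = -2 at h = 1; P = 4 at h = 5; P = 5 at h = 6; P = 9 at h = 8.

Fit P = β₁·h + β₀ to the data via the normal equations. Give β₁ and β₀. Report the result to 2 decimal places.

From the data, Σh·h = 126, Σh = 20, Σ1 = 4.
For MᵀP: Σh·P = 120, ΣP = 16.
Eliminating β₀: 4·(row 1) − 20·(row 2) gives 104·β₁ = 4·120 − 20·16 = 160, so β₁ = 20/13.
Then β₀ = (16 − 20·(20/13))/4 = -48/13.

β₁ = 1.54, β₀ = -3.69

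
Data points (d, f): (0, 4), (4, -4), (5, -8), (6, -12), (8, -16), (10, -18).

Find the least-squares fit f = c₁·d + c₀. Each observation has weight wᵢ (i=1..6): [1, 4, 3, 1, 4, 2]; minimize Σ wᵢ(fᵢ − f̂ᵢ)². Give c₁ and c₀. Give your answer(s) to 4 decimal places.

c₁ = -2.4275, c₀ = 4.5363

The normal equations are: 631·c₁ + 89·c₀ = -1128;  89·c₁ + 15·c₀ = -148.
(Σwᵢ·d·d = 631, Σwᵢ·d = 89, Σwᵢ·1 = 15, Σwᵢ·d·f = -1128, Σwᵢ·f = -148.)
det = 631·15 − 89² = 1544.
c₁ = ((-1128)·15 − 89·(-148))/1544 = -937/386; c₀ = (631·(-148) − 89·(-1128))/1544 = 1751/386.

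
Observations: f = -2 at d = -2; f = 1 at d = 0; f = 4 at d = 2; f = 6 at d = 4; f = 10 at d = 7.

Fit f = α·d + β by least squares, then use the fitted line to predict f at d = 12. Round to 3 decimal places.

Normal-equation sums: Σd·d = 73, Σd = 11, Σ1 = 5.
Moment sums: Σd·f = 106, Σf = 19.
Normal equations: [[73, 11]; [11, 5]]·[α, β]ᵀ = [106, 19]ᵀ.
Eliminating β: 5·(row 1) − 11·(row 2) gives 244·α = 5·106 − 11·19 = 321, so α = 321/244.
Then β = (19 − 11·(321/244))/5 = 221/244.
At d = 12: f̂ = (321/244)·(12) + (221/244)·(1) = 4073/244.

f̂ = 16.693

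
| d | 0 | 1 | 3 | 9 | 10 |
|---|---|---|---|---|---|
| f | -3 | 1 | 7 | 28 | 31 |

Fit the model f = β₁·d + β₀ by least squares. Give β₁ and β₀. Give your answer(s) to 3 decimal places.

Compute the Gram sums: Σd·d = 191, Σd = 23, Σ1 = 5.
For Xᵀf: Σd·f = 584, Σf = 64.
Eliminating β₀: 5·(row 1) − 23·(row 2) gives 426·β₁ = 5·584 − 23·64 = 1448, so β₁ = 724/213.
Then β₀ = (64 − 23·(724/213))/5 = -604/213.

β₁ = 3.399, β₀ = -2.836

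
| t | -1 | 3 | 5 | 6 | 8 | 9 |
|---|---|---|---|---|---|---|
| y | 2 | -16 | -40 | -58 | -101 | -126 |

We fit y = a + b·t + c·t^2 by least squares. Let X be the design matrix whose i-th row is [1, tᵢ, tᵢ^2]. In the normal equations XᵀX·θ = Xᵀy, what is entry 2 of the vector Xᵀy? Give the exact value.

-2540

Entry 2 ↔ basis t, so (Xᵀy)_{2} = Σᵢ (t)·yᵢ = (-1)·(2) + (3)·(-16) + (5)·(-40) + (6)·(-58) + (8)·(-101) + (9)·(-126) = -2540.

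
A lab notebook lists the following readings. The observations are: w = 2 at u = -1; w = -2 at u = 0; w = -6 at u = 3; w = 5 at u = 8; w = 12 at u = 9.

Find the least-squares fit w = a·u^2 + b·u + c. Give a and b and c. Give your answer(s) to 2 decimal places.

a = 0.51, b = -3.10, c = -1.70

Sums needed: Σu^2·u^2 = 10739, Σu^2·u = 1267, Σu^2 = 155, Σu·u = 155, Σu = 19, Σ1 = 5.
And Σu^2·w = 1240, Σu·w = 128, Σw = 11.
MᵀM·[a, b, c]ᵀ = Mᵀw becomes [[10739, 1267, 155]; [1267, 155, 19]; [155, 19, 5]]·[a, b, c]ᵀ = [1240, 128, 11]ᵀ.
Solving the 3×3 system (Gaussian elimination) gives a = 238/471, b = -2917/942, c = -533/314.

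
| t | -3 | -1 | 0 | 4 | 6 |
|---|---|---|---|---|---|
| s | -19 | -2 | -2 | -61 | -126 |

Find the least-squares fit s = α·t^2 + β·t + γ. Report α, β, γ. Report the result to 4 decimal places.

α = -2.9281, β = -3.0834, γ = -1.9915

Normal-equation sums: Σt^2·t^2 = 1634, Σt^2·t = 252, Σt^2 = 62, Σt·t = 62, Σt = 6, Σ1 = 5.
For Aᵀs: Σt^2·s = -5685, Σt·s = -941, Σs = -210.
So AᵀA·[α, β, γ]ᵀ = Aᵀs: [[1634, 252, 62]; [252, 62, 6]; [62, 6, 5]]·[α, β, γ]ᵀ = [-5685, -941, -210]ᵀ.
Row-reducing yields α = -38727/13226, β = -40781/13226, γ = -13170/6613.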